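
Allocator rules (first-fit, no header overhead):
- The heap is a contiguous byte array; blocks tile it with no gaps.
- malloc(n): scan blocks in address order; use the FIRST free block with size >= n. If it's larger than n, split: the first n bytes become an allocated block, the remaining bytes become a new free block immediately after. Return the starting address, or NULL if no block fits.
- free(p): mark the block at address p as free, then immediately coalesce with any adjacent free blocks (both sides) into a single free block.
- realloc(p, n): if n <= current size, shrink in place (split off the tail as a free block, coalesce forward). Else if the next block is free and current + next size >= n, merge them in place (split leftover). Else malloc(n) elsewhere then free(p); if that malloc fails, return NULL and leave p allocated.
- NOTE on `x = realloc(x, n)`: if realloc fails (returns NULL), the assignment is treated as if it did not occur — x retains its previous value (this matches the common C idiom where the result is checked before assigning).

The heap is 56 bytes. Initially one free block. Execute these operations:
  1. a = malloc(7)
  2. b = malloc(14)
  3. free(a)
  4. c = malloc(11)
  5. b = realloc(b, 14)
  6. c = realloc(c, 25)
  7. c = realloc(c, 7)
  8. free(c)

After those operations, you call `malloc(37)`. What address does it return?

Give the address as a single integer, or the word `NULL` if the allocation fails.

Op 1: a = malloc(7) -> a = 0; heap: [0-6 ALLOC][7-55 FREE]
Op 2: b = malloc(14) -> b = 7; heap: [0-6 ALLOC][7-20 ALLOC][21-55 FREE]
Op 3: free(a) -> (freed a); heap: [0-6 FREE][7-20 ALLOC][21-55 FREE]
Op 4: c = malloc(11) -> c = 21; heap: [0-6 FREE][7-20 ALLOC][21-31 ALLOC][32-55 FREE]
Op 5: b = realloc(b, 14) -> b = 7; heap: [0-6 FREE][7-20 ALLOC][21-31 ALLOC][32-55 FREE]
Op 6: c = realloc(c, 25) -> c = 21; heap: [0-6 FREE][7-20 ALLOC][21-45 ALLOC][46-55 FREE]
Op 7: c = realloc(c, 7) -> c = 21; heap: [0-6 FREE][7-20 ALLOC][21-27 ALLOC][28-55 FREE]
Op 8: free(c) -> (freed c); heap: [0-6 FREE][7-20 ALLOC][21-55 FREE]
malloc(37): first-fit scan over [0-6 FREE][7-20 ALLOC][21-55 FREE] -> NULL

Answer: NULL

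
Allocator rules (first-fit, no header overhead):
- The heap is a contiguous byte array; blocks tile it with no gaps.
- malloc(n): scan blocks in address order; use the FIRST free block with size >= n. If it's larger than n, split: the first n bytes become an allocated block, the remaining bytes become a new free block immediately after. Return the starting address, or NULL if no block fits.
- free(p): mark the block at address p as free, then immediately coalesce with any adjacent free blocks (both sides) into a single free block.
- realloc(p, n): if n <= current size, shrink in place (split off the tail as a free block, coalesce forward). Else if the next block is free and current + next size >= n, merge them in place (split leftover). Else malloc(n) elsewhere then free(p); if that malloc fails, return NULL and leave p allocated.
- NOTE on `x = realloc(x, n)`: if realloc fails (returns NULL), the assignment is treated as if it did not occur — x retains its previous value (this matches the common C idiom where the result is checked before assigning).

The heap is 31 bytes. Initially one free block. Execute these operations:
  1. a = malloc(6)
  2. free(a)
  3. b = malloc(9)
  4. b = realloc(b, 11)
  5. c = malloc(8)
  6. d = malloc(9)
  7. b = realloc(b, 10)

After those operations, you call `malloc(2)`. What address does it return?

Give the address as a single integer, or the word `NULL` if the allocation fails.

Op 1: a = malloc(6) -> a = 0; heap: [0-5 ALLOC][6-30 FREE]
Op 2: free(a) -> (freed a); heap: [0-30 FREE]
Op 3: b = malloc(9) -> b = 0; heap: [0-8 ALLOC][9-30 FREE]
Op 4: b = realloc(b, 11) -> b = 0; heap: [0-10 ALLOC][11-30 FREE]
Op 5: c = malloc(8) -> c = 11; heap: [0-10 ALLOC][11-18 ALLOC][19-30 FREE]
Op 6: d = malloc(9) -> d = 19; heap: [0-10 ALLOC][11-18 ALLOC][19-27 ALLOC][28-30 FREE]
Op 7: b = realloc(b, 10) -> b = 0; heap: [0-9 ALLOC][10-10 FREE][11-18 ALLOC][19-27 ALLOC][28-30 FREE]
malloc(2): first-fit scan over [0-9 ALLOC][10-10 FREE][11-18 ALLOC][19-27 ALLOC][28-30 FREE] -> 28

Answer: 28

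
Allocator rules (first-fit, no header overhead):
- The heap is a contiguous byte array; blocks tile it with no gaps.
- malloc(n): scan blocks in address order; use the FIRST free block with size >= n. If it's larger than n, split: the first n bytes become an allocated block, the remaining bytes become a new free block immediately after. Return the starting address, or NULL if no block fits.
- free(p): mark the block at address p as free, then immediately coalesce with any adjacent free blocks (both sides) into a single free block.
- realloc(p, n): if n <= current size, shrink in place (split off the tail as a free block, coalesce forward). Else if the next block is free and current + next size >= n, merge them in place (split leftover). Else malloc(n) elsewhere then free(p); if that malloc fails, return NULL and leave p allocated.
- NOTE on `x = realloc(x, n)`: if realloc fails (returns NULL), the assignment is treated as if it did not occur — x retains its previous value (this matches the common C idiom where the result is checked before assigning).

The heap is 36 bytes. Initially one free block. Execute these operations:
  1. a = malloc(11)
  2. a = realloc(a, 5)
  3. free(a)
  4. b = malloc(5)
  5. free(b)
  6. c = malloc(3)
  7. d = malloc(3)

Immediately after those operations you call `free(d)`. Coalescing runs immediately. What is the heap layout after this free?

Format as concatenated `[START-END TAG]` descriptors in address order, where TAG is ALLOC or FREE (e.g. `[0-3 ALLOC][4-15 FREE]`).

Answer: [0-2 ALLOC][3-35 FREE]

Derivation:
Op 1: a = malloc(11) -> a = 0; heap: [0-10 ALLOC][11-35 FREE]
Op 2: a = realloc(a, 5) -> a = 0; heap: [0-4 ALLOC][5-35 FREE]
Op 3: free(a) -> (freed a); heap: [0-35 FREE]
Op 4: b = malloc(5) -> b = 0; heap: [0-4 ALLOC][5-35 FREE]
Op 5: free(b) -> (freed b); heap: [0-35 FREE]
Op 6: c = malloc(3) -> c = 0; heap: [0-2 ALLOC][3-35 FREE]
Op 7: d = malloc(3) -> d = 3; heap: [0-2 ALLOC][3-5 ALLOC][6-35 FREE]
free(d): d = 3 -> block [3-5 ALLOC]; mark free, coalesce with adjacent free neighbors -> [0-2 ALLOC][3-35 FREE]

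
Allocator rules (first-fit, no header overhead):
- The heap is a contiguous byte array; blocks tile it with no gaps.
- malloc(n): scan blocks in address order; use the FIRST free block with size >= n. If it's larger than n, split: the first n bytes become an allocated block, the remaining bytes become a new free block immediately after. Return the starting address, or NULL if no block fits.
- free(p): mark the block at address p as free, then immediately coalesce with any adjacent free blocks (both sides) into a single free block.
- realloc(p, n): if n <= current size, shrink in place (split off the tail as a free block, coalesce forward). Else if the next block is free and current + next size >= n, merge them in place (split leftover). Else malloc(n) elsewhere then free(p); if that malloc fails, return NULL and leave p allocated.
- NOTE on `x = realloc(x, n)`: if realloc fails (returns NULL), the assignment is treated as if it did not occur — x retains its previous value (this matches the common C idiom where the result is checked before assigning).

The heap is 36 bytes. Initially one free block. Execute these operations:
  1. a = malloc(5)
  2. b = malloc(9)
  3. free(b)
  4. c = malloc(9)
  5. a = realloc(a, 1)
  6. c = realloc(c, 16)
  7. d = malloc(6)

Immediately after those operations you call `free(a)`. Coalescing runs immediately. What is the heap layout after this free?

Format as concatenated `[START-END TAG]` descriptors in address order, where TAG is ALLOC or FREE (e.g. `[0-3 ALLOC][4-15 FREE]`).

Op 1: a = malloc(5) -> a = 0; heap: [0-4 ALLOC][5-35 FREE]
Op 2: b = malloc(9) -> b = 5; heap: [0-4 ALLOC][5-13 ALLOC][14-35 FREE]
Op 3: free(b) -> (freed b); heap: [0-4 ALLOC][5-35 FREE]
Op 4: c = malloc(9) -> c = 5; heap: [0-4 ALLOC][5-13 ALLOC][14-35 FREE]
Op 5: a = realloc(a, 1) -> a = 0; heap: [0-0 ALLOC][1-4 FREE][5-13 ALLOC][14-35 FREE]
Op 6: c = realloc(c, 16) -> c = 5; heap: [0-0 ALLOC][1-4 FREE][5-20 ALLOC][21-35 FREE]
Op 7: d = malloc(6) -> d = 21; heap: [0-0 ALLOC][1-4 FREE][5-20 ALLOC][21-26 ALLOC][27-35 FREE]
free(a): a = 0 -> block [0-0 ALLOC]; mark free, coalesce with adjacent free neighbors -> [0-4 FREE][5-20 ALLOC][21-26 ALLOC][27-35 FREE]

Answer: [0-4 FREE][5-20 ALLOC][21-26 ALLOC][27-35 FREE]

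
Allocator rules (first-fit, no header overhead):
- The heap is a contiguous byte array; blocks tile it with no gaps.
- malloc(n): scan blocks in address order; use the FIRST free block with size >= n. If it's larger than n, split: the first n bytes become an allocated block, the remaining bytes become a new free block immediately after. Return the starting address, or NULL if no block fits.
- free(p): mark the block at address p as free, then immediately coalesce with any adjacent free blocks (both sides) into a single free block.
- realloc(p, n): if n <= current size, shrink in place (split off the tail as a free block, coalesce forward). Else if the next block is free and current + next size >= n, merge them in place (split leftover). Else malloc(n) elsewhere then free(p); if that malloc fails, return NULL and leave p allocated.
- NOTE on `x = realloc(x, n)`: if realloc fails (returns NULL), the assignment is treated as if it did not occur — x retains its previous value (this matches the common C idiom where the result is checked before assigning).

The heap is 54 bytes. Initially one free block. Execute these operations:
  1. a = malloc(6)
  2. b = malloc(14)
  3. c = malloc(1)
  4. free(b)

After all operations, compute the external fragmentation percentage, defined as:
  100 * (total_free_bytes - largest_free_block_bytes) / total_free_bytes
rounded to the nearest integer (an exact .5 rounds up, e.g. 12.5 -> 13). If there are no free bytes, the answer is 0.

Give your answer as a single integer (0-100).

Op 1: a = malloc(6) -> a = 0; heap: [0-5 ALLOC][6-53 FREE]
Op 2: b = malloc(14) -> b = 6; heap: [0-5 ALLOC][6-19 ALLOC][20-53 FREE]
Op 3: c = malloc(1) -> c = 20; heap: [0-5 ALLOC][6-19 ALLOC][20-20 ALLOC][21-53 FREE]
Op 4: free(b) -> (freed b); heap: [0-5 ALLOC][6-19 FREE][20-20 ALLOC][21-53 FREE]
Free blocks: [14 33] total_free=47 largest=33 -> 100*(47-33)/47 = 1400/47 ≈ 29.787 -> rounds to 30

Answer: 30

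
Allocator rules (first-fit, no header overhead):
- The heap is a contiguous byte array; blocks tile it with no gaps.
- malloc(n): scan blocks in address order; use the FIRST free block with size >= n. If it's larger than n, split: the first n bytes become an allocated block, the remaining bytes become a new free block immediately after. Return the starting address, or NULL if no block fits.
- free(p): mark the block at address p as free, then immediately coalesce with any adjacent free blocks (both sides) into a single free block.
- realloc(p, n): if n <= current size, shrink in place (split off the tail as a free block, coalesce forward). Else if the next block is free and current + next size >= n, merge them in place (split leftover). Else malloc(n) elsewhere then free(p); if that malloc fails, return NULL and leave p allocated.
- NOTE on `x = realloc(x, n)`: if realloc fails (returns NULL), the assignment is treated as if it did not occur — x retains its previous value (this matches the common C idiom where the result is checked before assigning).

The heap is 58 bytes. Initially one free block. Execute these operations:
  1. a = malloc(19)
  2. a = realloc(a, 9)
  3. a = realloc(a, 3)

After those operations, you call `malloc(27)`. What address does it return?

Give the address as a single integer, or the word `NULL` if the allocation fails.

Answer: 3

Derivation:
Op 1: a = malloc(19) -> a = 0; heap: [0-18 ALLOC][19-57 FREE]
Op 2: a = realloc(a, 9) -> a = 0; heap: [0-8 ALLOC][9-57 FREE]
Op 3: a = realloc(a, 3) -> a = 0; heap: [0-2 ALLOC][3-57 FREE]
malloc(27): first-fit scan over [0-2 ALLOC][3-57 FREE] -> 3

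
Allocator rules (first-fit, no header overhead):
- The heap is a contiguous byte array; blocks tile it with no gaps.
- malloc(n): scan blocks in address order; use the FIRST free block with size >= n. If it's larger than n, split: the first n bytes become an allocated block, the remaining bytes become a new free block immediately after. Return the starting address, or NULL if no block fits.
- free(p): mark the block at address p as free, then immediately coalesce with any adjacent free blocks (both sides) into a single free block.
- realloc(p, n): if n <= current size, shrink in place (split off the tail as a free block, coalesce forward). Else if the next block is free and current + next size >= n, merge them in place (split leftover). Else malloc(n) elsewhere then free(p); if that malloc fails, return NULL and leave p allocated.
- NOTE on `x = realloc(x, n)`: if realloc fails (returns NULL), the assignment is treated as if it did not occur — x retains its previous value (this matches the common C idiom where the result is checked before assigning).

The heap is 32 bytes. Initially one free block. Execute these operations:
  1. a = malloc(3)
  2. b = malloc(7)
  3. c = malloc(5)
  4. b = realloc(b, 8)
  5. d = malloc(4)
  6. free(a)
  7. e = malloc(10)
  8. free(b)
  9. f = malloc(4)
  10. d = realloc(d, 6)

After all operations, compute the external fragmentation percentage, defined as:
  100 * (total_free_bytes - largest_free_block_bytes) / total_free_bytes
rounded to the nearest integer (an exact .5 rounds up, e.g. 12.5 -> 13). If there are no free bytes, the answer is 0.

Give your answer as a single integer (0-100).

Op 1: a = malloc(3) -> a = 0; heap: [0-2 ALLOC][3-31 FREE]
Op 2: b = malloc(7) -> b = 3; heap: [0-2 ALLOC][3-9 ALLOC][10-31 FREE]
Op 3: c = malloc(5) -> c = 10; heap: [0-2 ALLOC][3-9 ALLOC][10-14 ALLOC][15-31 FREE]
Op 4: b = realloc(b, 8) -> b = 15; heap: [0-2 ALLOC][3-9 FREE][10-14 ALLOC][15-22 ALLOC][23-31 FREE]
Op 5: d = malloc(4) -> d = 3; heap: [0-2 ALLOC][3-6 ALLOC][7-9 FREE][10-14 ALLOC][15-22 ALLOC][23-31 FREE]
Op 6: free(a) -> (freed a); heap: [0-2 FREE][3-6 ALLOC][7-9 FREE][10-14 ALLOC][15-22 ALLOC][23-31 FREE]
Op 7: e = malloc(10) -> e = NULL; heap: [0-2 FREE][3-6 ALLOC][7-9 FREE][10-14 ALLOC][15-22 ALLOC][23-31 FREE]
Op 8: free(b) -> (freed b); heap: [0-2 FREE][3-6 ALLOC][7-9 FREE][10-14 ALLOC][15-31 FREE]
Op 9: f = malloc(4) -> f = 15; heap: [0-2 FREE][3-6 ALLOC][7-9 FREE][10-14 ALLOC][15-18 ALLOC][19-31 FREE]
Op 10: d = realloc(d, 6) -> d = 3; heap: [0-2 FREE][3-8 ALLOC][9-9 FREE][10-14 ALLOC][15-18 ALLOC][19-31 FREE]
Free blocks: [3 1 13] total_free=17 largest=13 -> 100*(17-13)/17 = 400/17 ≈ 23.529 -> rounds to 24

Answer: 24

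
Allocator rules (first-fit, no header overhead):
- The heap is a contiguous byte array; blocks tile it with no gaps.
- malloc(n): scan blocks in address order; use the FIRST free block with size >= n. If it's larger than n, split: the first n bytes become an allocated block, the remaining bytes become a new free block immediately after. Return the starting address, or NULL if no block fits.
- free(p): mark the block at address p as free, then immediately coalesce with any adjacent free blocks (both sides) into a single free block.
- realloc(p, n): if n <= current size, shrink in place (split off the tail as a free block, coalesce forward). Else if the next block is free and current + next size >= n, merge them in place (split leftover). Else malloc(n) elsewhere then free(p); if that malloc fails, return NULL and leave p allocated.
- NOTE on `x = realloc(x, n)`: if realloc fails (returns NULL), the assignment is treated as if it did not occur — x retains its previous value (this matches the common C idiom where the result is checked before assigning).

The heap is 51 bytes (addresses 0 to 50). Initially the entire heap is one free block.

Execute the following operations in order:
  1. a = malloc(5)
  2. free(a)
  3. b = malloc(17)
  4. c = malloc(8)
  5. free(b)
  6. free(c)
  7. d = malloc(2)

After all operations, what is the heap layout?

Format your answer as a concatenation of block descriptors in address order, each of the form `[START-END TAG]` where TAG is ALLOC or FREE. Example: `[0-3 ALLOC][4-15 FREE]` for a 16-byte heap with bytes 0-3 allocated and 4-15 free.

Answer: [0-1 ALLOC][2-50 FREE]

Derivation:
Op 1: a = malloc(5) -> a = 0; heap: [0-4 ALLOC][5-50 FREE]
Op 2: free(a) -> (freed a); heap: [0-50 FREE]
Op 3: b = malloc(17) -> b = 0; heap: [0-16 ALLOC][17-50 FREE]
Op 4: c = malloc(8) -> c = 17; heap: [0-16 ALLOC][17-24 ALLOC][25-50 FREE]
Op 5: free(b) -> (freed b); heap: [0-16 FREE][17-24 ALLOC][25-50 FREE]
Op 6: free(c) -> (freed c); heap: [0-50 FREE]
Op 7: d = malloc(2) -> d = 0; heap: [0-1 ALLOC][2-50 FREE]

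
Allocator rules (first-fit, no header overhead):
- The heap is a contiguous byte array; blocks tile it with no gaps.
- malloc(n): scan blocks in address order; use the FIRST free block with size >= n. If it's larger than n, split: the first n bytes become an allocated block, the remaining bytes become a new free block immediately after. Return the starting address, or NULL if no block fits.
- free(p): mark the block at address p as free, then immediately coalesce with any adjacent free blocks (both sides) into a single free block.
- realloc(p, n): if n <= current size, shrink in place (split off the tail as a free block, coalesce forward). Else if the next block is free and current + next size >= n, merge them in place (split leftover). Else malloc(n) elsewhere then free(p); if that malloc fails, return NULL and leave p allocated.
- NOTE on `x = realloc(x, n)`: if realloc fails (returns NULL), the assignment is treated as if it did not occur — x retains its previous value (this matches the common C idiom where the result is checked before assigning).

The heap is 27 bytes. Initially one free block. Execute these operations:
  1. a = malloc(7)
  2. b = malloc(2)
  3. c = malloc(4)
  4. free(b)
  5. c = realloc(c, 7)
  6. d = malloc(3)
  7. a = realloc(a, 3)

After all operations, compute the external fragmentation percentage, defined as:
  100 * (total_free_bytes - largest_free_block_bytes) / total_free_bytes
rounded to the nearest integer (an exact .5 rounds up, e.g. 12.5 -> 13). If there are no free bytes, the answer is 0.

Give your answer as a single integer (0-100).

Answer: 43

Derivation:
Op 1: a = malloc(7) -> a = 0; heap: [0-6 ALLOC][7-26 FREE]
Op 2: b = malloc(2) -> b = 7; heap: [0-6 ALLOC][7-8 ALLOC][9-26 FREE]
Op 3: c = malloc(4) -> c = 9; heap: [0-6 ALLOC][7-8 ALLOC][9-12 ALLOC][13-26 FREE]
Op 4: free(b) -> (freed b); heap: [0-6 ALLOC][7-8 FREE][9-12 ALLOC][13-26 FREE]
Op 5: c = realloc(c, 7) -> c = 9; heap: [0-6 ALLOC][7-8 FREE][9-15 ALLOC][16-26 FREE]
Op 6: d = malloc(3) -> d = 16; heap: [0-6 ALLOC][7-8 FREE][9-15 ALLOC][16-18 ALLOC][19-26 FREE]
Op 7: a = realloc(a, 3) -> a = 0; heap: [0-2 ALLOC][3-8 FREE][9-15 ALLOC][16-18 ALLOC][19-26 FREE]
Free blocks: [6 8] total_free=14 largest=8 -> 100*(14-8)/14 = 600/14 ≈ 42.857 -> rounds to 43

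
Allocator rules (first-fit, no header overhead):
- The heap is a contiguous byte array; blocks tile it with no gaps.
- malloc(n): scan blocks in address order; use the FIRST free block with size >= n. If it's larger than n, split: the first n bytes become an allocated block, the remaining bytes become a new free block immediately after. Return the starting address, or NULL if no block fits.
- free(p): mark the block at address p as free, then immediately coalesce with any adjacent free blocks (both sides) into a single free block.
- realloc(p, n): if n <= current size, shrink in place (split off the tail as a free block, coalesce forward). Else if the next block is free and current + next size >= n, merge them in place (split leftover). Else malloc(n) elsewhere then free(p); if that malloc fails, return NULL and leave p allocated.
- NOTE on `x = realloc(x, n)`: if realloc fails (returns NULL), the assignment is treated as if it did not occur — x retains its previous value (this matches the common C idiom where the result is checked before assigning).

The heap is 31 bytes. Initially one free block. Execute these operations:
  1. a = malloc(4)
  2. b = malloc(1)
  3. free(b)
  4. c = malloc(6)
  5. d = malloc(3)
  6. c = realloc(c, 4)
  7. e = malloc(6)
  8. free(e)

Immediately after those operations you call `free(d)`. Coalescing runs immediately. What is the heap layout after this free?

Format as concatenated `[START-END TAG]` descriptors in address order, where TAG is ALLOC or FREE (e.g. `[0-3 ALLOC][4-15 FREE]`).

Answer: [0-3 ALLOC][4-7 ALLOC][8-30 FREE]

Derivation:
Op 1: a = malloc(4) -> a = 0; heap: [0-3 ALLOC][4-30 FREE]
Op 2: b = malloc(1) -> b = 4; heap: [0-3 ALLOC][4-4 ALLOC][5-30 FREE]
Op 3: free(b) -> (freed b); heap: [0-3 ALLOC][4-30 FREE]
Op 4: c = malloc(6) -> c = 4; heap: [0-3 ALLOC][4-9 ALLOC][10-30 FREE]
Op 5: d = malloc(3) -> d = 10; heap: [0-3 ALLOC][4-9 ALLOC][10-12 ALLOC][13-30 FREE]
Op 6: c = realloc(c, 4) -> c = 4; heap: [0-3 ALLOC][4-7 ALLOC][8-9 FREE][10-12 ALLOC][13-30 FREE]
Op 7: e = malloc(6) -> e = 13; heap: [0-3 ALLOC][4-7 ALLOC][8-9 FREE][10-12 ALLOC][13-18 ALLOC][19-30 FREE]
Op 8: free(e) -> (freed e); heap: [0-3 ALLOC][4-7 ALLOC][8-9 FREE][10-12 ALLOC][13-30 FREE]
free(d): d = 10 -> block [10-12 ALLOC]; mark free, coalesce with adjacent free neighbors -> [0-3 ALLOC][4-7 ALLOC][8-30 FREE]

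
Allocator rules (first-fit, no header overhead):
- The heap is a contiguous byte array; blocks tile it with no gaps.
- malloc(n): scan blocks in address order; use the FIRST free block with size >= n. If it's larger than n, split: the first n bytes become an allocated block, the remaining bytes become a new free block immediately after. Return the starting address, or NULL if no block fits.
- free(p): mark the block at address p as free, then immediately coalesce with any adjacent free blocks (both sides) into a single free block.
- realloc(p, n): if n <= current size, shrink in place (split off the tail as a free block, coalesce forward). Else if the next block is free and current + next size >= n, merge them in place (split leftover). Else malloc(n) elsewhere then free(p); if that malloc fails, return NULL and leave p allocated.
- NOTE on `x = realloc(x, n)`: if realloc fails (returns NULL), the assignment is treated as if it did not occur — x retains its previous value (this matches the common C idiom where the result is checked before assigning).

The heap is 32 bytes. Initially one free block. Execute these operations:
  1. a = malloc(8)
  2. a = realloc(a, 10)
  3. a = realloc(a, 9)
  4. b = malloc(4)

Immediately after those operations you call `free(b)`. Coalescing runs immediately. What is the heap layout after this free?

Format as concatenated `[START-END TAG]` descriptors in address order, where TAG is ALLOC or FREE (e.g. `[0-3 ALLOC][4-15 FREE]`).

Answer: [0-8 ALLOC][9-31 FREE]

Derivation:
Op 1: a = malloc(8) -> a = 0; heap: [0-7 ALLOC][8-31 FREE]
Op 2: a = realloc(a, 10) -> a = 0; heap: [0-9 ALLOC][10-31 FREE]
Op 3: a = realloc(a, 9) -> a = 0; heap: [0-8 ALLOC][9-31 FREE]
Op 4: b = malloc(4) -> b = 9; heap: [0-8 ALLOC][9-12 ALLOC][13-31 FREE]
free(b): b = 9 -> block [9-12 ALLOC]; mark free, coalesce with adjacent free neighbors -> [0-8 ALLOC][9-31 FREE]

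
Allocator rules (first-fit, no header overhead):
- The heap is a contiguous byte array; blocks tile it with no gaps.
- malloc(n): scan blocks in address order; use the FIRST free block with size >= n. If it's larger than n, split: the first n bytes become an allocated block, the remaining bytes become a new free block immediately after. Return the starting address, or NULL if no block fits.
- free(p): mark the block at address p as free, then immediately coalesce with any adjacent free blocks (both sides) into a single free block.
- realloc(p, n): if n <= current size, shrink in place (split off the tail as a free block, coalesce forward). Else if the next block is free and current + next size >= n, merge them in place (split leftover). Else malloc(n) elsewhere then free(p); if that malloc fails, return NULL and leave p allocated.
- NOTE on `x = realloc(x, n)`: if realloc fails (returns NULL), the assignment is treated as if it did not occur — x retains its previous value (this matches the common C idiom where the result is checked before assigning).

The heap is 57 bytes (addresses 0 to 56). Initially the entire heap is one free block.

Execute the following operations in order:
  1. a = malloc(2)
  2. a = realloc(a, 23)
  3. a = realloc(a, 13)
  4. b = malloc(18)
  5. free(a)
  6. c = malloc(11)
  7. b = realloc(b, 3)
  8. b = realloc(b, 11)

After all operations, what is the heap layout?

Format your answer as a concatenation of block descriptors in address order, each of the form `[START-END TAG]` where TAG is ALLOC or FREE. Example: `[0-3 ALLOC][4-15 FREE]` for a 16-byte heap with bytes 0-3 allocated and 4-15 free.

Answer: [0-10 ALLOC][11-12 FREE][13-23 ALLOC][24-56 FREE]

Derivation:
Op 1: a = malloc(2) -> a = 0; heap: [0-1 ALLOC][2-56 FREE]
Op 2: a = realloc(a, 23) -> a = 0; heap: [0-22 ALLOC][23-56 FREE]
Op 3: a = realloc(a, 13) -> a = 0; heap: [0-12 ALLOC][13-56 FREE]
Op 4: b = malloc(18) -> b = 13; heap: [0-12 ALLOC][13-30 ALLOC][31-56 FREE]
Op 5: free(a) -> (freed a); heap: [0-12 FREE][13-30 ALLOC][31-56 FREE]
Op 6: c = malloc(11) -> c = 0; heap: [0-10 ALLOC][11-12 FREE][13-30 ALLOC][31-56 FREE]
Op 7: b = realloc(b, 3) -> b = 13; heap: [0-10 ALLOC][11-12 FREE][13-15 ALLOC][16-56 FREE]
Op 8: b = realloc(b, 11) -> b = 13; heap: [0-10 ALLOC][11-12 FREE][13-23 ALLOC][24-56 FREE]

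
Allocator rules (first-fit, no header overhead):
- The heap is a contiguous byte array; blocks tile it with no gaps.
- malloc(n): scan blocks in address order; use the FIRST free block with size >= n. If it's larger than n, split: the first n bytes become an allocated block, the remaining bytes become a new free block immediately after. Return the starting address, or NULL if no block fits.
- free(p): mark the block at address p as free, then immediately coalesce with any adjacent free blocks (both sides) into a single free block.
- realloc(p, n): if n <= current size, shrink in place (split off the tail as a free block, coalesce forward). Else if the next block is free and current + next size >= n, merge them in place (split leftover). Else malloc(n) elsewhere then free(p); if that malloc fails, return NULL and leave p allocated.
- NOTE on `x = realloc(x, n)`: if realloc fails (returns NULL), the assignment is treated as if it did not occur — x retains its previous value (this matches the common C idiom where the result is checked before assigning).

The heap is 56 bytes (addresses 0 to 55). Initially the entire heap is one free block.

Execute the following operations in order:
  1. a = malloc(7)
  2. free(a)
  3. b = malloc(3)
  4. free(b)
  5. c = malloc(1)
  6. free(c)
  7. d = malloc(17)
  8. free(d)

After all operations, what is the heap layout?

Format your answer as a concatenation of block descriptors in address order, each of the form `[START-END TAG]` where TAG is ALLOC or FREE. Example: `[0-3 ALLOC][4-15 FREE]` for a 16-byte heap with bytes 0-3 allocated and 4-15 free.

Op 1: a = malloc(7) -> a = 0; heap: [0-6 ALLOC][7-55 FREE]
Op 2: free(a) -> (freed a); heap: [0-55 FREE]
Op 3: b = malloc(3) -> b = 0; heap: [0-2 ALLOC][3-55 FREE]
Op 4: free(b) -> (freed b); heap: [0-55 FREE]
Op 5: c = malloc(1) -> c = 0; heap: [0-0 ALLOC][1-55 FREE]
Op 6: free(c) -> (freed c); heap: [0-55 FREE]
Op 7: d = malloc(17) -> d = 0; heap: [0-16 ALLOC][17-55 FREE]
Op 8: free(d) -> (freed d); heap: [0-55 FREE]

Answer: [0-55 FREE]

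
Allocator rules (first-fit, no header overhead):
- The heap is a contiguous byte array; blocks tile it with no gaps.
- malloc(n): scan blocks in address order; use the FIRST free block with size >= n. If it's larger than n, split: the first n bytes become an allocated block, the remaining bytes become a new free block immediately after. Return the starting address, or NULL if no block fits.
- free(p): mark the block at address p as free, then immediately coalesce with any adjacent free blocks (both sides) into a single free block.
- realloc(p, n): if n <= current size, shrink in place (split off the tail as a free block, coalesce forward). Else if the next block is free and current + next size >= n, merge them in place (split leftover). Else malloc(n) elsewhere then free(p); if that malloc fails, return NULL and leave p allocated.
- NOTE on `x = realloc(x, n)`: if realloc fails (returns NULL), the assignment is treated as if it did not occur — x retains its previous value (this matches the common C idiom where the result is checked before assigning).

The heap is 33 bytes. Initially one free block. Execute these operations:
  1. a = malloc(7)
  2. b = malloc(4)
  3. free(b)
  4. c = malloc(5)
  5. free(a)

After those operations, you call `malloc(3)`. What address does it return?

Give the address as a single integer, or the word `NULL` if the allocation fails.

Answer: 0

Derivation:
Op 1: a = malloc(7) -> a = 0; heap: [0-6 ALLOC][7-32 FREE]
Op 2: b = malloc(4) -> b = 7; heap: [0-6 ALLOC][7-10 ALLOC][11-32 FREE]
Op 3: free(b) -> (freed b); heap: [0-6 ALLOC][7-32 FREE]
Op 4: c = malloc(5) -> c = 7; heap: [0-6 ALLOC][7-11 ALLOC][12-32 FREE]
Op 5: free(a) -> (freed a); heap: [0-6 FREE][7-11 ALLOC][12-32 FREE]
malloc(3): first-fit scan over [0-6 FREE][7-11 ALLOC][12-32 FREE] -> 0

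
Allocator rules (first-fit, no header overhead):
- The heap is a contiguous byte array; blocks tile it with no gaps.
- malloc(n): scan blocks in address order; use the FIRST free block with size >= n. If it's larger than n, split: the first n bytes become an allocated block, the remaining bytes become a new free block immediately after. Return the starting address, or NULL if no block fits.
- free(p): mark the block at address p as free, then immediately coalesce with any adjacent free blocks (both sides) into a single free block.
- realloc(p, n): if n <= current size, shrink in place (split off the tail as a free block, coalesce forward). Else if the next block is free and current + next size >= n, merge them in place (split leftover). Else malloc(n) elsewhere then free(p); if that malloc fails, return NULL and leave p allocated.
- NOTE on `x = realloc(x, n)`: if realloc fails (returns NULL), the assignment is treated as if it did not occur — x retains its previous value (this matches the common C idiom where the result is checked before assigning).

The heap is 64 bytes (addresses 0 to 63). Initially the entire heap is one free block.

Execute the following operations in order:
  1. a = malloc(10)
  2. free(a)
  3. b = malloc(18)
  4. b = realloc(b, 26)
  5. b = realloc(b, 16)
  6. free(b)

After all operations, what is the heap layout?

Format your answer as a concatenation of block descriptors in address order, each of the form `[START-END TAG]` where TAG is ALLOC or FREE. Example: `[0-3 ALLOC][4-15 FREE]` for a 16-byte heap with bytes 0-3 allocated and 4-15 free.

Answer: [0-63 FREE]

Derivation:
Op 1: a = malloc(10) -> a = 0; heap: [0-9 ALLOC][10-63 FREE]
Op 2: free(a) -> (freed a); heap: [0-63 FREE]
Op 3: b = malloc(18) -> b = 0; heap: [0-17 ALLOC][18-63 FREE]
Op 4: b = realloc(b, 26) -> b = 0; heap: [0-25 ALLOC][26-63 FREE]
Op 5: b = realloc(b, 16) -> b = 0; heap: [0-15 ALLOC][16-63 FREE]
Op 6: free(b) -> (freed b); heap: [0-63 FREE]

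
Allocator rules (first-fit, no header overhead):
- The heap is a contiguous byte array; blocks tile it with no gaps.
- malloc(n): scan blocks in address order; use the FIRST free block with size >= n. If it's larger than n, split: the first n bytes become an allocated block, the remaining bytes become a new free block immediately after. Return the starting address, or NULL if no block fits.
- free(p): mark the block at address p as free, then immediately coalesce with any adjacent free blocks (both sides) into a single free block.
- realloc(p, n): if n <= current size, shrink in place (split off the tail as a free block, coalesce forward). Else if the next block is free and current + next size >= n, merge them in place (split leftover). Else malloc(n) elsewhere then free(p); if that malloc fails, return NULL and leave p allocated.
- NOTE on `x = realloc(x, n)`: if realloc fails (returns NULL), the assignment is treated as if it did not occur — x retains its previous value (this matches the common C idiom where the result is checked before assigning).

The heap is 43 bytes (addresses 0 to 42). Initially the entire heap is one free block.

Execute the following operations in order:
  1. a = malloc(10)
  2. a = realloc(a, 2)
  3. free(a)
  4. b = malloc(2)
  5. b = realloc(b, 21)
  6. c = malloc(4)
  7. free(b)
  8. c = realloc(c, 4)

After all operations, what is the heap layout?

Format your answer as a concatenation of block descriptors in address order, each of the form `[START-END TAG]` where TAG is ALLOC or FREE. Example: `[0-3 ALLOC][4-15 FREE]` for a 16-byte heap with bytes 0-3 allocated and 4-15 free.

Answer: [0-20 FREE][21-24 ALLOC][25-42 FREE]

Derivation:
Op 1: a = malloc(10) -> a = 0; heap: [0-9 ALLOC][10-42 FREE]
Op 2: a = realloc(a, 2) -> a = 0; heap: [0-1 ALLOC][2-42 FREE]
Op 3: free(a) -> (freed a); heap: [0-42 FREE]
Op 4: b = malloc(2) -> b = 0; heap: [0-1 ALLOC][2-42 FREE]
Op 5: b = realloc(b, 21) -> b = 0; heap: [0-20 ALLOC][21-42 FREE]
Op 6: c = malloc(4) -> c = 21; heap: [0-20 ALLOC][21-24 ALLOC][25-42 FREE]
Op 7: free(b) -> (freed b); heap: [0-20 FREE][21-24 ALLOC][25-42 FREE]
Op 8: c = realloc(c, 4) -> c = 21; heap: [0-20 FREE][21-24 ALLOC][25-42 FREE]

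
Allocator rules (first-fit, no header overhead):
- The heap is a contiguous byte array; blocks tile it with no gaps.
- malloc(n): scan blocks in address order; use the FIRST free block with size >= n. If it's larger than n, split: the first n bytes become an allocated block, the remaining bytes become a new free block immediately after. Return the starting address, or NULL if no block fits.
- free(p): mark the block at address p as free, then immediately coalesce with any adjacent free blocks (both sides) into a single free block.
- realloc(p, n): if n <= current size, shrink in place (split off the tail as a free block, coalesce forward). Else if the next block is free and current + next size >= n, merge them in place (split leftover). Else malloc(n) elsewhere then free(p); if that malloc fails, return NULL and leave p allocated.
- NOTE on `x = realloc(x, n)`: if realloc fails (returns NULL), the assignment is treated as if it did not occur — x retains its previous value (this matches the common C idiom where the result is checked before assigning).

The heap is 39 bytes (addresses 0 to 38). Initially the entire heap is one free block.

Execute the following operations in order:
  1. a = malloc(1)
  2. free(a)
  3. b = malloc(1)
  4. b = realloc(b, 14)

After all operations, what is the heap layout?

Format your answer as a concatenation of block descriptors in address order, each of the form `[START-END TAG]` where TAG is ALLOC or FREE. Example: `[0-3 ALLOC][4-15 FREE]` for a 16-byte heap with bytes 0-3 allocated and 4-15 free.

Answer: [0-13 ALLOC][14-38 FREE]

Derivation:
Op 1: a = malloc(1) -> a = 0; heap: [0-0 ALLOC][1-38 FREE]
Op 2: free(a) -> (freed a); heap: [0-38 FREE]
Op 3: b = malloc(1) -> b = 0; heap: [0-0 ALLOC][1-38 FREE]
Op 4: b = realloc(b, 14) -> b = 0; heap: [0-13 ALLOC][14-38 FREE]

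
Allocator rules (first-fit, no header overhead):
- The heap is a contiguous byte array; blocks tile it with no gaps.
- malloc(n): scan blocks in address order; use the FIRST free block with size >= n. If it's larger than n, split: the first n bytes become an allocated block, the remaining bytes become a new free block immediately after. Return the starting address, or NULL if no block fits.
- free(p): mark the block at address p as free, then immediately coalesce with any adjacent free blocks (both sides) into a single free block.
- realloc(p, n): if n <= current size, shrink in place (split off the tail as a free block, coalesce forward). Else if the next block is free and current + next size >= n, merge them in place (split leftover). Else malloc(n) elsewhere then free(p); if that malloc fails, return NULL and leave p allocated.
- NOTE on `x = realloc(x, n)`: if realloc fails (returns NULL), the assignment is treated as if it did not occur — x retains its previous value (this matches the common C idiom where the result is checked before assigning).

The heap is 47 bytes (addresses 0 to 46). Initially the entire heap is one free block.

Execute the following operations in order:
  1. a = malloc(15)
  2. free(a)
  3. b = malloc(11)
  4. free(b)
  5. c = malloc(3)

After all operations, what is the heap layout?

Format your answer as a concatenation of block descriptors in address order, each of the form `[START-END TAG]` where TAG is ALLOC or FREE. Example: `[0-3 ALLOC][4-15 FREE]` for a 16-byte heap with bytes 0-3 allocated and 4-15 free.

Op 1: a = malloc(15) -> a = 0; heap: [0-14 ALLOC][15-46 FREE]
Op 2: free(a) -> (freed a); heap: [0-46 FREE]
Op 3: b = malloc(11) -> b = 0; heap: [0-10 ALLOC][11-46 FREE]
Op 4: free(b) -> (freed b); heap: [0-46 FREE]
Op 5: c = malloc(3) -> c = 0; heap: [0-2 ALLOC][3-46 FREE]

Answer: [0-2 ALLOC][3-46 FREE]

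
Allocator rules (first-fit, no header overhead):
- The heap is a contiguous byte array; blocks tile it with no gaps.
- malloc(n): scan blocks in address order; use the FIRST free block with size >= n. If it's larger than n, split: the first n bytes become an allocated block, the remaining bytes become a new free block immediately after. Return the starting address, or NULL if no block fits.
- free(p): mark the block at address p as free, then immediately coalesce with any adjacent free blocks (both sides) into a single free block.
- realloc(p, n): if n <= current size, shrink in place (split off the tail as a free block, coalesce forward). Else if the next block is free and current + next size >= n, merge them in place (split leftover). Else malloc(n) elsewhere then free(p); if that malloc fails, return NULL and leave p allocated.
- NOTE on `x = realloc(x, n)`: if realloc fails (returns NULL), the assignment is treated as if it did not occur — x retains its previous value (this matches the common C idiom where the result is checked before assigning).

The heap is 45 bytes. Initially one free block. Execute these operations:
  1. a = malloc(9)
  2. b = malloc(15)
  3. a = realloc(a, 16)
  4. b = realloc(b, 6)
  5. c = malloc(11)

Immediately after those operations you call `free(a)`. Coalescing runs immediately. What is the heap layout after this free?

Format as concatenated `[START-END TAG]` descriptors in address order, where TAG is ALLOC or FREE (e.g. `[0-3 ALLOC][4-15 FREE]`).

Op 1: a = malloc(9) -> a = 0; heap: [0-8 ALLOC][9-44 FREE]
Op 2: b = malloc(15) -> b = 9; heap: [0-8 ALLOC][9-23 ALLOC][24-44 FREE]
Op 3: a = realloc(a, 16) -> a = 24; heap: [0-8 FREE][9-23 ALLOC][24-39 ALLOC][40-44 FREE]
Op 4: b = realloc(b, 6) -> b = 9; heap: [0-8 FREE][9-14 ALLOC][15-23 FREE][24-39 ALLOC][40-44 FREE]
Op 5: c = malloc(11) -> c = NULL; heap: [0-8 FREE][9-14 ALLOC][15-23 FREE][24-39 ALLOC][40-44 FREE]
free(a): a = 24 -> block [24-39 ALLOC]; mark free, coalesce with adjacent free neighbors -> [0-8 FREE][9-14 ALLOC][15-44 FREE]

Answer: [0-8 FREE][9-14 ALLOC][15-44 FREE]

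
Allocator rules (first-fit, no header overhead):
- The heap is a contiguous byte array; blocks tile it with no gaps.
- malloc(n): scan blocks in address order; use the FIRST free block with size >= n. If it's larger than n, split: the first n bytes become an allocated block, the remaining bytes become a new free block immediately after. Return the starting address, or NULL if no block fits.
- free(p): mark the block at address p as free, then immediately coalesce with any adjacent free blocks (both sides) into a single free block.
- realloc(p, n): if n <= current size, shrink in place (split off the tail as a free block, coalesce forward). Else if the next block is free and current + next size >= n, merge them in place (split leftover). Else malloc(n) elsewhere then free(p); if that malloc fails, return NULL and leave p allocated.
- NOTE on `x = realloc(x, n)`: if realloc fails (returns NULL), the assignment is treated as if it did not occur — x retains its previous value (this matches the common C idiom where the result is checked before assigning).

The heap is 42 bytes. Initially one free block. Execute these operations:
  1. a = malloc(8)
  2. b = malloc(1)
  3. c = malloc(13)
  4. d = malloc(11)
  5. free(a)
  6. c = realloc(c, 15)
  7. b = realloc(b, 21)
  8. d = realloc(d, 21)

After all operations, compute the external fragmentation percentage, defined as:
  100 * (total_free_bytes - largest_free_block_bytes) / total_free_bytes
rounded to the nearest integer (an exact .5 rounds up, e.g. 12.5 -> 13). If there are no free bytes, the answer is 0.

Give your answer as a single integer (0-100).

Answer: 47

Derivation:
Op 1: a = malloc(8) -> a = 0; heap: [0-7 ALLOC][8-41 FREE]
Op 2: b = malloc(1) -> b = 8; heap: [0-7 ALLOC][8-8 ALLOC][9-41 FREE]
Op 3: c = malloc(13) -> c = 9; heap: [0-7 ALLOC][8-8 ALLOC][9-21 ALLOC][22-41 FREE]
Op 4: d = malloc(11) -> d = 22; heap: [0-7 ALLOC][8-8 ALLOC][9-21 ALLOC][22-32 ALLOC][33-41 FREE]
Op 5: free(a) -> (freed a); heap: [0-7 FREE][8-8 ALLOC][9-21 ALLOC][22-32 ALLOC][33-41 FREE]
Op 6: c = realloc(c, 15) -> NULL (c unchanged); heap: [0-7 FREE][8-8 ALLOC][9-21 ALLOC][22-32 ALLOC][33-41 FREE]
Op 7: b = realloc(b, 21) -> NULL (b unchanged); heap: [0-7 FREE][8-8 ALLOC][9-21 ALLOC][22-32 ALLOC][33-41 FREE]
Op 8: d = realloc(d, 21) -> NULL (d unchanged); heap: [0-7 FREE][8-8 ALLOC][9-21 ALLOC][22-32 ALLOC][33-41 FREE]
Free blocks: [8 9] total_free=17 largest=9 -> 100*(17-9)/17 = 800/17 ≈ 47.059 -> rounds to 47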